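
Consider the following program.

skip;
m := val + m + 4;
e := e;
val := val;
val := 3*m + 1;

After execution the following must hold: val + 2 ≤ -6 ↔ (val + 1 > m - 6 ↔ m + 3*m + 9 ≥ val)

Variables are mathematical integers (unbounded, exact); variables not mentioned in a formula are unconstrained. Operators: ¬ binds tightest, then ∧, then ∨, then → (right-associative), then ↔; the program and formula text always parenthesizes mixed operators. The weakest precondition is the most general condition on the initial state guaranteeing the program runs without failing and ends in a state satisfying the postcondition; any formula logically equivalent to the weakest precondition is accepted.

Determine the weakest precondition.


Working backward. After the program, the postcondition val + 2 ≤ -6 ↔ (val + 1 > m - 6 ↔ m + 3*m + 9 ≥ val) must hold; in canonical form it is val ≤ -8 ↔ (val > m - 7 ↔ 4*m ≥ val - 9).
Before val := 3*m + 1: 3*m ≤ -9 ↔ (2*m > -8 ↔ m ≥ -8)
Before val := val: 3*m ≤ -9 ↔ (2*m > -8 ↔ m ≥ -8)
Before e := e: 3*m ≤ -9 ↔ (2*m > -8 ↔ m ≥ -8)
Before m := val + m + 4: 3*m + 3*val ≤ -21 ↔ (2*m + 2*val > -16 ↔ m + val ≥ -12)
Before skip: 3*m + 3*val ≤ -21 ↔ (2*m + 2*val > -16 ↔ m + val ≥ -12)
Answer: WP = 3*m + 3*val ≤ -21 ↔ (2*m + 2*val > -16 ↔ m + val ≥ -12)


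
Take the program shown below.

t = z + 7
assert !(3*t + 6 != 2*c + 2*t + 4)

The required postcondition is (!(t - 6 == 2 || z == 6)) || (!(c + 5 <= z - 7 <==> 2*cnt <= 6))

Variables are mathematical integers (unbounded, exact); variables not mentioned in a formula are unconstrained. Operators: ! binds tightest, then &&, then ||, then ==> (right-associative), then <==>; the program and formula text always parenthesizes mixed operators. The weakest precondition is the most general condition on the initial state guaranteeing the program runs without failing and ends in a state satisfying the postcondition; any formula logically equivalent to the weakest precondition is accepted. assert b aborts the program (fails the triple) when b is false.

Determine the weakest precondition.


Working backward. After the program, the postcondition (!(t - 6 == 2 || z == 6)) || (!(c + 5 <= z - 7 <==> 2*cnt <= 6)) must hold; in canonical form it is (!(t == 8 || z == 6)) || (!(c <= z - 12 <==> 2*cnt <= 6)).
Before assert !(3*t + 6 != 2*c + 2*t + 4): (!(t != 2*c - 2)) && ((!(t == 8 || z == 6)) || (!(c <= z - 12 <==> 2*cnt <= 6)))
Before t := z + 7: (!(z != 2*c - 9)) && ((!(z == 1 || z == 6)) || (!(c <= z - 12 <==> 2*cnt <= 6)))
Answer: WP = (!(z != 2*c - 9)) && ((!(z == 1 || z == 6)) || (!(c <= z - 12 <==> 2*cnt <= 6)))


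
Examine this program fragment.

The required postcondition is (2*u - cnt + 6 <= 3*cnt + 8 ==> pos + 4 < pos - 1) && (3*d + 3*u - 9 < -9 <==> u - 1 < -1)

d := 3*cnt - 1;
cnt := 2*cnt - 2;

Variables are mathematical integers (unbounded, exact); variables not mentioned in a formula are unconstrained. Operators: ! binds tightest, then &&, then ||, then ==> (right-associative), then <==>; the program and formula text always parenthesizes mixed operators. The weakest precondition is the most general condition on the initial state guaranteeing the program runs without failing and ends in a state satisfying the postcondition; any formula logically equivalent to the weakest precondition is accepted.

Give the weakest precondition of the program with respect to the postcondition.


Working backward. After the program, the postcondition (2*u - cnt + 6 <= 3*cnt + 8 ==> pos + 4 < pos - 1) && (3*d + 3*u - 9 < -9 <==> u - 1 < -1) must hold; in canonical form it is (!(2*u <= 4*cnt + 2)) && (3*d + 3*u < 0 <==> u < 0).
Before cnt := 2*cnt - 2: (!(2*u <= 8*cnt - 6)) && (3*d + 3*u < 0 <==> u < 0)
Before d := 3*cnt - 1: (!(2*u <= 8*cnt - 6)) && (9*cnt + 3*u < 3 <==> u < 0)
Answer: WP = (!(2*u <= 8*cnt - 6)) && (9*cnt + 3*u < 3 <==> u < 0)


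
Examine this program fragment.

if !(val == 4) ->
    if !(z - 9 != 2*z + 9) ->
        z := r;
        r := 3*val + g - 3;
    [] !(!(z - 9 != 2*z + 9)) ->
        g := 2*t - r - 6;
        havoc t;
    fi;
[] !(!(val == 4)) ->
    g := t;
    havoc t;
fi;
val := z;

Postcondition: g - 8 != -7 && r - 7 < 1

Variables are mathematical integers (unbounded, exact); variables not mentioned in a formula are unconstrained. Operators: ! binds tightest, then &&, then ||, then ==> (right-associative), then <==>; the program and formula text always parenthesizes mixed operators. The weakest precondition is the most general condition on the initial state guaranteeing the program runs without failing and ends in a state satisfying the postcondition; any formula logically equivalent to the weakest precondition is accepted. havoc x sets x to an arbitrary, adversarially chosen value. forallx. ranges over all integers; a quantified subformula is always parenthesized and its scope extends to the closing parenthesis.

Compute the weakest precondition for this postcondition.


Working backward. After the program, the postcondition g - 8 != -7 && r - 7 < 1 must hold; in canonical form it is g != 1 && r < 8.
Before val := z: g != 1 && r < 8
Then branch requires ((!(z != -18)) ==> (g != 1 && g + 3*val < 11)) && (z != -18 ==> (2*t != r + 7 && r < 8)); else branch requires t != 1 && r < 8.
Before the if: ((!(val == 4)) ==> (((!(z != -18)) ==> (g != 1 && g + 3*val < 11)) && (z != -18 ==> (2*t != r + 7 && r < 8)))) && (val == 4 ==> (t != 1 && r < 8))
Answer: WP = ((!(val == 4)) ==> (((!(z != -18)) ==> (g != 1 && g + 3*val < 11)) && (z != -18 ==> (2*t != r + 7 && r < 8)))) && (val == 4 ==> (t != 1 && r < 8))


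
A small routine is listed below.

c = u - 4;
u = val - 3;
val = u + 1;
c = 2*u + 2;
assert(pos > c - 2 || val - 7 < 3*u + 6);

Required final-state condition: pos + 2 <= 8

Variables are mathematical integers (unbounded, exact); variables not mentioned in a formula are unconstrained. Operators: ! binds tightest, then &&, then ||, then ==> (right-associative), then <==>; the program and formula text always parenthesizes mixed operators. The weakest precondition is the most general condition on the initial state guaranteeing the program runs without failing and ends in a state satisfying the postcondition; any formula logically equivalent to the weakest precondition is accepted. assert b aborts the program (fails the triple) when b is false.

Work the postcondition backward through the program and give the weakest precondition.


Working backward. After the program, the postcondition pos + 2 <= 8 must hold; in canonical form it is pos <= 6.
Before assert pos > c - 2 || val - 7 < 3*u + 6: (pos > c - 2 || val < 3*u + 13) && pos <= 6
Before c := 2*u + 2: (pos > 2*u || val < 3*u + 13) && pos <= 6
Before val := u + 1: (pos > 2*u || 2*u > -12) && pos <= 6
Before u := val - 3: (pos > 2*val - 6 || 2*val > -6) && pos <= 6
Before c := u - 4: (pos > 2*val - 6 || 2*val > -6) && pos <= 6
Answer: WP = (pos > 2*val - 6 || 2*val > -6) && pos <= 6


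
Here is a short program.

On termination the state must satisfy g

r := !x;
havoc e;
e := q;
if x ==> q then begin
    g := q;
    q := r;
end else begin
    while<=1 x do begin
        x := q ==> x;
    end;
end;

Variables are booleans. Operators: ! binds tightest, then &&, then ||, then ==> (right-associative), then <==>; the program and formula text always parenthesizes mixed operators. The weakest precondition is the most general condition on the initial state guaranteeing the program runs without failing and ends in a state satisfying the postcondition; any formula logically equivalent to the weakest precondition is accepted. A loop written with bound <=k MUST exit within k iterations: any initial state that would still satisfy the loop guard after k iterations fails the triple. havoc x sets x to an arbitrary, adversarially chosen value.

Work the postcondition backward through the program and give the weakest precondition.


Working backward. After the program, g must hold.
Then branch requires q; else branch requires (x ==> ((!(q ==> x)) && g)) && ((!x) ==> g).
Before the if: ((x ==> q) ==> q) && ((!(x ==> q)) ==> ((x ==> ((!(q ==> x)) && g)) && ((!x) ==> g)))
Before e := q: ((x ==> q) ==> q) && ((!(x ==> q)) ==> ((x ==> ((!(q ==> x)) && g)) && ((!x) ==> g)))
Before havoc e: ((x ==> q) ==> q) && ((!(x ==> q)) ==> ((x ==> ((!(q ==> x)) && g)) && ((!x) ==> g)))
Before r := !x: ((x ==> q) ==> q) && ((!(x ==> q)) ==> ((x ==> ((!(q ==> x)) && g)) && ((!x) ==> g)))
Answer: WP = ((x ==> q) ==> q) && ((!(x ==> q)) ==> ((x ==> ((!(q ==> x)) && g)) && ((!x) ==> g)))


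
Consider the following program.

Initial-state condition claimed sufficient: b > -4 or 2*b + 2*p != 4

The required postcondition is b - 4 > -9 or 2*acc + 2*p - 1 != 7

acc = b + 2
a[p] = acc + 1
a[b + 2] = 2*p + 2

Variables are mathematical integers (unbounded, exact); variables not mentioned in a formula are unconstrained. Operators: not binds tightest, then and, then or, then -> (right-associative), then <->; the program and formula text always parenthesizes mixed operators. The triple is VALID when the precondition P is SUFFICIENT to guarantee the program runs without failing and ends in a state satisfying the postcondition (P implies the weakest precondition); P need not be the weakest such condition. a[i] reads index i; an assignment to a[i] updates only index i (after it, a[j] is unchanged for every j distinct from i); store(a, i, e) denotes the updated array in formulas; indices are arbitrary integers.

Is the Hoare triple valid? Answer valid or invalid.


Working backward. After the program, the postcondition b - 4 > -9 or 2*acc + 2*p - 1 != 7 must hold; in canonical form it is b > -5 or 2*acc + 2*p != 8.
Before a[b + 2] := 2*p + 2: b > -5 or 2*acc + 2*p != 8
Before a[p] := acc + 1: b > -5 or 2*acc + 2*p != 8
Before acc := b + 2: b > -5 or 2*b + 2*p != 4
The weakest precondition is b > -5 or 2*b + 2*p != 4.
Check whether b > -4 or 2*b + 2*p != 4 implies it.
Every state satisfying the precondition satisfies the weakest precondition: the implication holds.
Answer: valid


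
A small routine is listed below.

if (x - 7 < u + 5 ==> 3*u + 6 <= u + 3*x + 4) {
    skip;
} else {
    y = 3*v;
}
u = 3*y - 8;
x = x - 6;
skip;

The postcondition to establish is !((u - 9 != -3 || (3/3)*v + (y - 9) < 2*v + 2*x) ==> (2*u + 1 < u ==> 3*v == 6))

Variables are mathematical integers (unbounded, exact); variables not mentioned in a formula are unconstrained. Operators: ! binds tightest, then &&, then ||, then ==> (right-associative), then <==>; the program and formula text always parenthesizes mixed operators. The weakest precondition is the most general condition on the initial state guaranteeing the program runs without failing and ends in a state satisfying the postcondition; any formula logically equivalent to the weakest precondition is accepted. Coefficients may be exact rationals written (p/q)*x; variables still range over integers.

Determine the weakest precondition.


Working backward. After the program, the postcondition !((u - 9 != -3 || (3/3)*v + (y - 9) < 2*v + 2*x) ==> (2*u + 1 < u ==> 3*v == 6)) must hold; in canonical form it is !((u != 6 || y < v + 2*x + 9) ==> (u < -1 ==> 3*v == 6)).
Before skip: !((u != 6 || y < v + 2*x + 9) ==> (u < -1 ==> 3*v == 6))
Before x := x - 6: !((u != 6 || y < v + 2*x - 3) ==> (u < -1 ==> 3*v == 6))
Before u := 3*y - 8: !((3*y != 14 || y < v + 2*x - 3) ==> (3*y < 7 ==> 3*v == 6))
Then branch requires !((3*y != 14 || y < v + 2*x - 3) ==> (3*y < 7 ==> 3*v == 6)); else branch requires !((9*v != 14 || 2*v < 2*x - 3) ==> (9*v < 7 ==> 3*v == 6)).
Before the if: ((x < u + 12 ==> 2*u <= 3*x - 2) ==> (!((3*y != 14 || y < v + 2*x - 3) ==> (3*y < 7 ==> 3*v == 6)))) && ((!(x < u + 12 ==> 2*u <= 3*x - 2)) ==> (!((9*v != 14 || 2*v < 2*x - 3) ==> (9*v < 7 ==> 3*v == 6))))
Answer: WP = ((x < u + 12 ==> 2*u <= 3*x - 2) ==> (!((3*y != 14 || y < v + 2*x - 3) ==> (3*y < 7 ==> 3*v == 6)))) && ((!(x < u + 12 ==> 2*u <= 3*x - 2)) ==> (!((9*v != 14 || 2*v < 2*x - 3) ==> (9*v < 7 ==> 3*v == 6))))


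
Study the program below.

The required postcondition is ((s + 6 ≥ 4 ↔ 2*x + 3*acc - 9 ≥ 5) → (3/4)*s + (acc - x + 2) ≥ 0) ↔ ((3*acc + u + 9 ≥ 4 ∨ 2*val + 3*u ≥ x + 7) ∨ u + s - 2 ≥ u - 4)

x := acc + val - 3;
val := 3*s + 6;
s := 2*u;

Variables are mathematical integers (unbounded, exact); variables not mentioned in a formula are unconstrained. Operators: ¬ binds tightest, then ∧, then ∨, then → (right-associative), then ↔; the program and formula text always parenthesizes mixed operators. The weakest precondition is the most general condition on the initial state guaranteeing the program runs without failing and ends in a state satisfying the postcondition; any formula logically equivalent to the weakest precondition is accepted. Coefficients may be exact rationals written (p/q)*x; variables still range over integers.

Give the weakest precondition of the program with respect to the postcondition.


Working backward. After the program, the postcondition ((s + 6 ≥ 4 ↔ 2*x + 3*acc - 9 ≥ 5) → (3/4)*s + (acc - x + 2) ≥ 0) ↔ ((3*acc + u + 9 ≥ 4 ∨ 2*val + 3*u ≥ x + 7) ∨ u + s - 2 ≥ u - 4) must hold; in canonical form it is ((s ≥ -2 ↔ 3*acc + 2*x ≥ 14) → acc + (3/4)*s ≥ x - 2) ↔ (3*acc + u ≥ -5 ∨ 3*u + 2*val ≥ x + 7 ∨ s ≥ -2).
Before s := 2*u: ((2*u ≥ -2 ↔ 3*acc + 2*x ≥ 14) → acc + (3/2)*u ≥ x - 2) ↔ (3*acc + u ≥ -5 ∨ 3*u + 2*val ≥ x + 7 ∨ 2*u ≥ -2)
Before val := 3*s + 6: ((2*u ≥ -2 ↔ 3*acc + 2*x ≥ 14) → acc + (3/2)*u ≥ x - 2) ↔ (3*acc + u ≥ -5 ∨ 6*s + 3*u ≥ x - 5 ∨ 2*u ≥ -2)
Before x := acc + val - 3: ((2*u ≥ -2 ↔ 5*acc + 2*val ≥ 20) → (3/2)*u ≥ val - 5) ↔ (3*acc + u ≥ -5 ∨ 6*s + 3*u ≥ acc + val - 8 ∨ 2*u ≥ -2)
Answer: WP = ((2*u ≥ -2 ↔ 5*acc + 2*val ≥ 20) → (3/2)*u ≥ val - 5) ↔ (3*acc + u ≥ -5 ∨ 6*s + 3*u ≥ acc + val - 8 ∨ 2*u ≥ -2)


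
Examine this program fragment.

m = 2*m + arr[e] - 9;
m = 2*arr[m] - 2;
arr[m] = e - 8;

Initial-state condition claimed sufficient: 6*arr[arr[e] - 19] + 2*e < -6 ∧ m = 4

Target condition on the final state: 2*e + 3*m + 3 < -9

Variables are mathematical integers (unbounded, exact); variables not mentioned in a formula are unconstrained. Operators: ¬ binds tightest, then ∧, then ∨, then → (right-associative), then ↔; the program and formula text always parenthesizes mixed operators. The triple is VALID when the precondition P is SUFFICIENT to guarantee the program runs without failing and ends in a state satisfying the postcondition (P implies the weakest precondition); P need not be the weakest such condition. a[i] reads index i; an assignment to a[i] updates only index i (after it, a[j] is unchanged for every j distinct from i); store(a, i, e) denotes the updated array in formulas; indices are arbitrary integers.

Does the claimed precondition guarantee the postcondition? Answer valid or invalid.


Working backward. After the program, the postcondition 2*e + 3*m + 3 < -9 must hold; in canonical form it is 2*e + 3*m < -12.
Before arr[m] := e - 8: 2*e + 3*m < -12
Before m := 2*arr[m] - 2: 6*arr[m] + 2*e < -6
Before m := 2*m + arr[e] - 9: 6*arr[arr[e] + 2*m - 9] + 2*e < -6
The weakest precondition is 6*arr[arr[e] + 2*m - 9] + 2*e < -6.
Check whether 6*arr[arr[e] - 19] + 2*e < -6 ∧ m = 4 implies it.
Countermodel: at the initial state arr = {[7021] = -15216, [7039] = 15521, [45644] = 7040, elsewhere -15216}, e = 45644, m = 4, the precondition holds but the weakest precondition fails.
Answer: invalid


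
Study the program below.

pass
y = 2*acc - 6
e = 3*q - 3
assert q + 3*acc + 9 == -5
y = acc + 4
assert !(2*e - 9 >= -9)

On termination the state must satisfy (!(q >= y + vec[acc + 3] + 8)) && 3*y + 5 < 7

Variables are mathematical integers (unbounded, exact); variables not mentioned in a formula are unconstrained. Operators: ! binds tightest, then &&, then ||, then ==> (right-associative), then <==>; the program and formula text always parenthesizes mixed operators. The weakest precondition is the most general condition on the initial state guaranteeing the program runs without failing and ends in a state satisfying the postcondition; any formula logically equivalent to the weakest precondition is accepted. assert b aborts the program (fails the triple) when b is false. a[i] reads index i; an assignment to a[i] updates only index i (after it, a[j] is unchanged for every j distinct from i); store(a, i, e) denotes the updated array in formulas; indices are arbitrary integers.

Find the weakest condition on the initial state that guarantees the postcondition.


Working backward. After the program, the postcondition (!(q >= y + vec[acc + 3] + 8)) && 3*y + 5 < 7 must hold; in canonical form it is (!(q >= vec[acc + 3] + y + 8)) && 3*y < 2.
Before assert !(2*e - 9 >= -9): (!(2*e >= 0)) && (!(q >= vec[acc + 3] + y + 8)) && 3*y < 2
Before y := acc + 4: (!(2*e >= 0)) && (!(q >= vec[acc + 3] + acc + 12)) && 3*acc < -10
Before assert q + 3*acc + 9 == -5: 3*acc + q == -14 && (!(2*e >= 0)) && (!(q >= vec[acc + 3] + acc + 12)) && 3*acc < -10
Before e := 3*q - 3: 3*acc + q == -14 && (!(6*q >= 6)) && (!(q >= vec[acc + 3] + acc + 12)) && 3*acc < -10
Before y := 2*acc - 6: 3*acc + q == -14 && (!(6*q >= 6)) && (!(q >= vec[acc + 3] + acc + 12)) && 3*acc < -10
Before skip: 3*acc + q == -14 && (!(6*q >= 6)) && (!(q >= vec[acc + 3] + acc + 12)) && 3*acc < -10
Answer: WP = 3*acc + q == -14 && (!(6*q >= 6)) && (!(q >= vec[acc + 3] + acc + 12)) && 3*acc < -10


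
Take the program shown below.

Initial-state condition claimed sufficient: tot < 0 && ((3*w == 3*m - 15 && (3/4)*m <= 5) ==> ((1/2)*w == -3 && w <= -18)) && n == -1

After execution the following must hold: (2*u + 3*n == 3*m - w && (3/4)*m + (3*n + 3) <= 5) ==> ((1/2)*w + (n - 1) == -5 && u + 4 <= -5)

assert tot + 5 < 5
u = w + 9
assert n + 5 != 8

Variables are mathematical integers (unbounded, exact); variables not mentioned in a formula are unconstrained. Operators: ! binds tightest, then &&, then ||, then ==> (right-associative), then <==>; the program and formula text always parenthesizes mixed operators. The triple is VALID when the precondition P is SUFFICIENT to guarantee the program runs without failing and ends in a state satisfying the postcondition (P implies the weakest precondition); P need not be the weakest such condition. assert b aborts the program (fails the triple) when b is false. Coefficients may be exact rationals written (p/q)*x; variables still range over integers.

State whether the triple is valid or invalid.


Working backward. After the program, the postcondition (2*u + 3*n == 3*m - w && (3/4)*m + (3*n + 3) <= 5) ==> ((1/2)*w + (n - 1) == -5 && u + 4 <= -5) must hold; in canonical form it is (3*n + 2*u + w == 3*m && (3/4)*m + 3*n <= 2) ==> (n + (1/2)*w == -4 && u <= -9).
Before assert n + 5 != 8: n != 3 && ((3*n + 2*u + w == 3*m && (3/4)*m + 3*n <= 2) ==> (n + (1/2)*w == -4 && u <= -9))
Before u := w + 9: n != 3 && ((3*n + 3*w == 3*m - 18 && (3/4)*m + 3*n <= 2) ==> (n + (1/2)*w == -4 && w <= -18))
Before assert tot + 5 < 5: tot < 0 && n != 3 && ((3*n + 3*w == 3*m - 18 && (3/4)*m + 3*n <= 2) ==> (n + (1/2)*w == -4 && w <= -18))
The weakest precondition is tot < 0 && n != 3 && ((3*n + 3*w == 3*m - 18 && (3/4)*m + 3*n <= 2) ==> (n + (1/2)*w == -4 && w <= -18)).
Check whether tot < 0 && ((3*w == 3*m - 15 && (3/4)*m <= 5) ==> ((1/2)*w == -3 && w <= -18)) && n == -1 implies it.
Every state satisfying the precondition satisfies the weakest precondition: the implication holds.
Answer: valid


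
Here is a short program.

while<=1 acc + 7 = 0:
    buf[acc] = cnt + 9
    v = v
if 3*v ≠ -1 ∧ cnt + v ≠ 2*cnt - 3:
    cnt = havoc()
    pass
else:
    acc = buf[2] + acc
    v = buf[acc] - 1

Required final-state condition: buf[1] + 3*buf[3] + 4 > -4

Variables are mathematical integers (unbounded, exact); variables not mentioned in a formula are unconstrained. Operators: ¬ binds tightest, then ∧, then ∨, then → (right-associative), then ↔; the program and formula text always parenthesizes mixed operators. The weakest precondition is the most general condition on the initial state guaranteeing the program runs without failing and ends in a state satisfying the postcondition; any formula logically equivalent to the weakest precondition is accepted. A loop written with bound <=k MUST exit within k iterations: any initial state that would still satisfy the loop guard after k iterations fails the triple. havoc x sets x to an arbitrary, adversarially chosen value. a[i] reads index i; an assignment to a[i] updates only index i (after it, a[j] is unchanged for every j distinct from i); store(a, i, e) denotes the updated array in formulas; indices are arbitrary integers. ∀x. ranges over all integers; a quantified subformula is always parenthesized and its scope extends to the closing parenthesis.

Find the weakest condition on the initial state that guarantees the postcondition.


Working backward. After the program, the postcondition buf[1] + 3*buf[3] + 4 > -4 must hold; in canonical form it is buf[1] + 3*buf[3] > -8.
Then branch requires buf[1] + 3*buf[3] > -8; else branch requires buf[1] + 3*buf[3] > -8.
Before the if: ((3*v ≠ -1 ∧ v ≠ cnt - 3) → buf[1] + 3*buf[3] > -8) ∧ ((¬(3*v ≠ -1 ∧ v ≠ cnt - 3)) → buf[1] + 3*buf[3] > -8)
Before the loop (bound <=1), unroll the exhaustion recursion (WP_0 = exit-now case; WP_j = one more guarded iteration, up to j = 1):
  WP_0: (¬(acc = -7)) ∧ ((3*v ≠ -1 ∧ v ≠ cnt - 3) → buf[1] + 3*buf[3] > -8) ∧ ((¬(3*v ≠ -1 ∧ v ≠ cnt - 3)) → buf[1] + 3*buf[3] > -8)
  WP_1: (acc = -7 → ((¬(acc = -7)) ∧ ((3*v ≠ -1 ∧ v ≠ cnt - 3) → store(buf, acc, cnt + 9)[1] + 3*store(buf, acc, cnt + 9)[3] > -8) ∧ ((¬(3*v ≠ -1 ∧ v ≠ cnt - 3)) → store(buf, acc, cnt + 9)[1] + 3*store(buf, acc, cnt + 9)[3] > -8))) ∧ ((¬(acc = -7)) → (((3*v ≠ -1 ∧ v ≠ cnt - 3) → buf[1] + 3*buf[3] > -8) ∧ ((¬(3*v ≠ -1 ∧ v ≠ cnt - 3)) → buf[1] + 3*buf[3] > -8)))
So before the loop: (acc = -7 → ((¬(acc = -7)) ∧ ((3*v ≠ -1 ∧ v ≠ cnt - 3) → store(buf, acc, cnt + 9)[1] + 3*store(buf, acc, cnt + 9)[3] > -8) ∧ ((¬(3*v ≠ -1 ∧ v ≠ cnt - 3)) → store(buf, acc, cnt + 9)[1] + 3*store(buf, acc, cnt + 9)[3] > -8))) ∧ ((¬(acc = -7)) → (((3*v ≠ -1 ∧ v ≠ cnt - 3) → buf[1] + 3*buf[3] > -8) ∧ ((¬(3*v ≠ -1 ∧ v ≠ cnt - 3)) → buf[1] + 3*buf[3] > -8)))
Answer: WP = (acc = -7 → ((¬(acc = -7)) ∧ ((3*v ≠ -1 ∧ v ≠ cnt - 3) → store(buf, acc, cnt + 9)[1] + 3*store(buf, acc, cnt + 9)[3] > -8) ∧ ((¬(3*v ≠ -1 ∧ v ≠ cnt - 3)) → store(buf, acc, cnt + 9)[1] + 3*store(buf, acc, cnt + 9)[3] > -8))) ∧ ((¬(acc = -7)) → (((3*v ≠ -1 ∧ v ≠ cnt - 3) → buf[1] + 3*buf[3] > -8) ∧ ((¬(3*v ≠ -1 ∧ v ≠ cnt - 3)) → buf[1] + 3*buf[3] > -8)))


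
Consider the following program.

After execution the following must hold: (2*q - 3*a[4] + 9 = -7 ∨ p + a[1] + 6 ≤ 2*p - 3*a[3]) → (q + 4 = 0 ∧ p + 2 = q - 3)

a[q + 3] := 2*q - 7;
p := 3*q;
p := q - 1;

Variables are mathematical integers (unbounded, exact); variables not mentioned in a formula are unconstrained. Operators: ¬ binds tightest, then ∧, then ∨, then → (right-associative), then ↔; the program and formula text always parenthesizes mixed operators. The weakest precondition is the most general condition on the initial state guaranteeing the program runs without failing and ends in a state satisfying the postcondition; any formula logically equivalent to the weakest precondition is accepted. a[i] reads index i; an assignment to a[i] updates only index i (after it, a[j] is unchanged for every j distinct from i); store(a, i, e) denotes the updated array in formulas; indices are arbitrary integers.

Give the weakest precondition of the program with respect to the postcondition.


Working backward. After the program, the postcondition (2*q - 3*a[4] + 9 = -7 ∨ p + a[1] + 6 ≤ 2*p - 3*a[3]) → (q + 4 = 0 ∧ p + 2 = q - 3) must hold; in canonical form it is (2*q = 3*a[4] - 16 ∨ a[1] + 3*a[3] ≤ p - 6) → (q = -4 ∧ p = q - 5).
Before p := q - 1: ¬(2*q = 3*a[4] - 16 ∨ a[1] + 3*a[3] ≤ q - 7)
Before p := 3*q: ¬(2*q = 3*a[4] - 16 ∨ a[1] + 3*a[3] ≤ q - 7)
Before a[q + 3] := 2*q - 7: ¬(2*q = 3*store(a, q + 3, 2*q - 7)[4] - 16 ∨ store(a, q + 3, 2*q - 7)[1] + 3*store(a, q + 3, 2*q - 7)[3] ≤ q - 7)
Answer: WP = ¬(2*q = 3*store(a, q + 3, 2*q - 7)[4] - 16 ∨ store(a, q + 3, 2*q - 7)[1] + 3*store(a, q + 3, 2*q - 7)[3] ≤ q - 7)


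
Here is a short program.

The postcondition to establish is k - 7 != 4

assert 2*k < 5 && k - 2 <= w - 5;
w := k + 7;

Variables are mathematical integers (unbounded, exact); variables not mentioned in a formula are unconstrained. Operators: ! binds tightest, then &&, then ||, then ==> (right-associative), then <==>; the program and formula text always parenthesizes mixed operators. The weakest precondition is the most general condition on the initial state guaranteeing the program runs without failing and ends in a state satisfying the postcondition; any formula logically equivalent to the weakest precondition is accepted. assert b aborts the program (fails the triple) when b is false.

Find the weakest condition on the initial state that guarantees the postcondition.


Working backward. After the program, the postcondition k - 7 != 4 must hold; in canonical form it is k != 11.
Before w := k + 7: k != 11
Before assert 2*k < 5 && k - 2 <= w - 5: 2*k < 5 && k <= w - 3 && k != 11
Answer: WP = 2*k < 5 && k <= w - 3 && k != 11


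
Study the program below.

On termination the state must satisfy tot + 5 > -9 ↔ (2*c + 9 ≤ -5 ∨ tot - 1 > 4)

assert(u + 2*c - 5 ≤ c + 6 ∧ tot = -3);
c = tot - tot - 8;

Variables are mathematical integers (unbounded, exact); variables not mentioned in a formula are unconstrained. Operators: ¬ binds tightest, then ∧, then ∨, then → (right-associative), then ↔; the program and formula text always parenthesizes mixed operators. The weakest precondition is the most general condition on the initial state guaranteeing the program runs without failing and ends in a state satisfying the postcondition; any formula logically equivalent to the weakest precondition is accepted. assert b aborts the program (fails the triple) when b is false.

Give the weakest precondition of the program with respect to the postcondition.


Working backward. After the program, the postcondition tot + 5 > -9 ↔ (2*c + 9 ≤ -5 ∨ tot - 1 > 4) must hold; in canonical form it is tot > -14 ↔ (2*c ≤ -14 ∨ tot > 5).
Before c := tot - tot - 8: tot > -14
Before assert u + 2*c - 5 ≤ c + 6 ∧ tot = -3: c + u ≤ 11 ∧ tot = -3 ∧ tot > -14
Answer: WP = c + u ≤ 11 ∧ tot = -3 ∧ tot > -14


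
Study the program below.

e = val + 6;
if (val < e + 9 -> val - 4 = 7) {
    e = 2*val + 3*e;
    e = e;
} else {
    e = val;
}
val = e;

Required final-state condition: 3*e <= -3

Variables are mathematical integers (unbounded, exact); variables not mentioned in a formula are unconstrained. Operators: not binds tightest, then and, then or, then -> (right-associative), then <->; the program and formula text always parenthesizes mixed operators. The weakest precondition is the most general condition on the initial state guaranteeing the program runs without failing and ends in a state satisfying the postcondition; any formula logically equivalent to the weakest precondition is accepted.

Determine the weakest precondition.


Working backward. After the program, 3*e <= -3 must hold.
Before val := e: 3*e <= -3
Then branch requires 9*e + 6*val <= -3; else branch requires 3*val <= -3.
Before the if: ((val < e + 9 -> val = 11) -> 9*e + 6*val <= -3) and ((not (val < e + 9 -> val = 11)) -> 3*val <= -3)
Before e := val + 6: (val = 11 -> 15*val <= -57) and ((not (val = 11)) -> 3*val <= -3)
Answer: WP = (val = 11 -> 15*val <= -57) and ((not (val = 11)) -> 3*val <= -3)


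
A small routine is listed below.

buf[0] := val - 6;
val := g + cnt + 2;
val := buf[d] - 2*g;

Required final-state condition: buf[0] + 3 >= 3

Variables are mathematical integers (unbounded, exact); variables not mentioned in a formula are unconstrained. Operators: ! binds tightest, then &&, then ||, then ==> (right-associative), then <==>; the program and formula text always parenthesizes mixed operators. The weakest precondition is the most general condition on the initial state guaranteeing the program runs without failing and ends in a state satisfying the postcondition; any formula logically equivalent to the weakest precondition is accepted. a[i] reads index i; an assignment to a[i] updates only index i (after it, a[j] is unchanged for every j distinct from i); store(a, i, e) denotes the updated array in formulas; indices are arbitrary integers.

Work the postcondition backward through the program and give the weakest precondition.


Working backward. After the program, the postcondition buf[0] + 3 >= 3 must hold; in canonical form it is buf[0] >= 0.
Before val := buf[d] - 2*g: buf[0] >= 0
Before val := g + cnt + 2: buf[0] >= 0
Before buf[0] := val - 6: val >= 6
Answer: WP = val >= 6


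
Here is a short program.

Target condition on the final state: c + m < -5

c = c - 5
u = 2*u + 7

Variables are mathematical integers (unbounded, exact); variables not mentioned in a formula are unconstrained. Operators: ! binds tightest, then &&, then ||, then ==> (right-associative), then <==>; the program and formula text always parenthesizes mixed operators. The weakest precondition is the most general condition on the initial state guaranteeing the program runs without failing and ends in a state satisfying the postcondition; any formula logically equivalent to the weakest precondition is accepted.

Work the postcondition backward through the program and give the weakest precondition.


Working backward. After the program, c + m < -5 must hold.
Before u := 2*u + 7: c + m < -5
Before c := c - 5: c + m < 0
Answer: WP = c + m < 0


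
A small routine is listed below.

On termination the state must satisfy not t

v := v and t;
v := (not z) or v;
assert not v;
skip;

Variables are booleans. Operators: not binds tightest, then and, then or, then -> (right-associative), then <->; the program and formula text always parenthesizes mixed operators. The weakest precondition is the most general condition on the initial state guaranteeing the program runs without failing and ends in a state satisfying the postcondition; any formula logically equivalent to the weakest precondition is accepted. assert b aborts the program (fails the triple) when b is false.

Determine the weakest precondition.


Working backward. After the program, not t must hold.
Before skip: not t
Before assert not v: (not v) and (not t)
Before v := (not z) or v: (not ((not z) or v)) and (not t)
Before v := v and t: (not ((not z) or (v and t))) and (not t)
Answer: WP = (not ((not z) or (v and t))) and (not t)


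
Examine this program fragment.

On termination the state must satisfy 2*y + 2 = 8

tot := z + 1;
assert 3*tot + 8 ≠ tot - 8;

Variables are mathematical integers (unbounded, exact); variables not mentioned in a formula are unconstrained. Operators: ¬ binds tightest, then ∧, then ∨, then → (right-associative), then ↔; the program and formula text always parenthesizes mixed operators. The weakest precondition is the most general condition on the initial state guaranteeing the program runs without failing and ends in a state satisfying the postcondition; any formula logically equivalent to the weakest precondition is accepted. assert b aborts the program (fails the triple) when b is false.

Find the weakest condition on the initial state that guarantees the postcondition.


Working backward. After the program, the postcondition 2*y + 2 = 8 must hold; in canonical form it is 2*y = 6.
Before assert 3*tot + 8 ≠ tot - 8: 2*tot ≠ -16 ∧ 2*y = 6
Before tot := z + 1: 2*z ≠ -18 ∧ 2*y = 6
Answer: WP = 2*z ≠ -18 ∧ 2*y = 6


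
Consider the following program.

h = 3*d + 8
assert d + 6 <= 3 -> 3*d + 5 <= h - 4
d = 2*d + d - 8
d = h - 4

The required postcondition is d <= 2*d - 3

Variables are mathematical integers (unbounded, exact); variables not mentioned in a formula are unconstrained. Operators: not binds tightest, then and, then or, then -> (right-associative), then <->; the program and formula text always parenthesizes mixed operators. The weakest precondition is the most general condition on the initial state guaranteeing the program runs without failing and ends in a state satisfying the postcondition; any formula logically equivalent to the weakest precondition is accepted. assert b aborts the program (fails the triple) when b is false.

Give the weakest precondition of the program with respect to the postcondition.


Working backward. After the program, the postcondition d <= 2*d - 3 must hold; in canonical form it is d >= 3.
Before d := h - 4: h >= 7
Before d := 2*d + d - 8: h >= 7
Before assert d + 6 <= 3 -> 3*d + 5 <= h - 4: (d <= -3 -> 3*d <= h - 9) and h >= 7
Before h := 3*d + 8: (not (d <= -3)) and 3*d >= -1
Answer: WP = (not (d <= -3)) and 3*d >= -1


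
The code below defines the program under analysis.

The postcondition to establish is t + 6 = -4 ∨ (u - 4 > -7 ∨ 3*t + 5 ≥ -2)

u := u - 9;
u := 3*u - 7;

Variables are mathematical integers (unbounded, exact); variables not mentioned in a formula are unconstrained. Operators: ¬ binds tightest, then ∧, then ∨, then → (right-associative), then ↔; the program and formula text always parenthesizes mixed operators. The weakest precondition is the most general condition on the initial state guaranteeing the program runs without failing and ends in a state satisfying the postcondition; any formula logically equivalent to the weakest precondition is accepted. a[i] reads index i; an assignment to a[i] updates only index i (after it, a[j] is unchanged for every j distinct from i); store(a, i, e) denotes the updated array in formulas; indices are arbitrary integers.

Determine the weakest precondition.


Working backward. After the program, the postcondition t + 6 = -4 ∨ (u - 4 > -7 ∨ 3*t + 5 ≥ -2) must hold; in canonical form it is t = -10 ∨ u > -3 ∨ 3*t ≥ -7.
Before u := 3*u - 7: t = -10 ∨ 3*u > 4 ∨ 3*t ≥ -7
Before u := u - 9: t = -10 ∨ 3*u > 31 ∨ 3*t ≥ -7
Answer: WP = t = -10 ∨ 3*u > 31 ∨ 3*t ≥ -7


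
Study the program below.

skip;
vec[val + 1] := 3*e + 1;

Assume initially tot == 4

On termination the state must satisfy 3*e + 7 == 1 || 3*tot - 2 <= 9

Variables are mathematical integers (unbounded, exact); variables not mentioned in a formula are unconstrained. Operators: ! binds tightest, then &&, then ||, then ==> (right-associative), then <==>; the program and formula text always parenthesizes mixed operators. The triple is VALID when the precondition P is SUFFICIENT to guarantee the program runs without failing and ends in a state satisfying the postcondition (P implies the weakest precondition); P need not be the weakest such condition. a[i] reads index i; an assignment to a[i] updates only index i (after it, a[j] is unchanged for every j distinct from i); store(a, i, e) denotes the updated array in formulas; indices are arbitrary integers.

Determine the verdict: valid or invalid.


Working backward. After the program, the postcondition 3*e + 7 == 1 || 3*tot - 2 <= 9 must hold; in canonical form it is 3*e == -6 || 3*tot <= 11.
Before vec[val + 1] := 3*e + 1: 3*e == -6 || 3*tot <= 11
Before skip: 3*e == -6 || 3*tot <= 11
The weakest precondition is 3*e == -6 || 3*tot <= 11.
Check whether tot == 4 implies it.
Countermodel: at the initial state e = -1, tot = 4, the precondition holds but the weakest precondition fails.
Answer: invalid


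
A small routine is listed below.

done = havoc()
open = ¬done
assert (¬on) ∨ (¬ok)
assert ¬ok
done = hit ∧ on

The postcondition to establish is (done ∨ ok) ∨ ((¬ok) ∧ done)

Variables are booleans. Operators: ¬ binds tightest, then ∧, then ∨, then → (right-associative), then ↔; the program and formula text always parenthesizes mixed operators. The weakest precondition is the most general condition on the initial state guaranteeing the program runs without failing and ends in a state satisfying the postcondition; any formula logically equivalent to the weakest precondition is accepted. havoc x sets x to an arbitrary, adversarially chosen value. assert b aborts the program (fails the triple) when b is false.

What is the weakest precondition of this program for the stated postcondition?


Working backward. After the program, the postcondition (done ∨ ok) ∨ ((¬ok) ∧ done) must hold; in canonical form it is done ∨ ok ∨ ((¬ok) ∧ done).
Before done := hit ∧ on: (hit ∧ on) ∨ ok ∨ ((¬ok) ∧ hit ∧ on)
Before assert ¬ok: (¬ok) ∧ ((hit ∧ on) ∨ ok ∨ ((¬ok) ∧ hit ∧ on))
Before assert (¬on) ∨ (¬ok): ((¬on) ∨ (¬ok)) ∧ (¬ok) ∧ ((hit ∧ on) ∨ ok ∨ ((¬ok) ∧ hit ∧ on))
Before open := ¬done: ((¬on) ∨ (¬ok)) ∧ (¬ok) ∧ ((hit ∧ on) ∨ ok ∨ ((¬ok) ∧ hit ∧ on))
Before havoc done: ((¬on) ∨ (¬ok)) ∧ (¬ok) ∧ ((hit ∧ on) ∨ ok ∨ ((¬ok) ∧ hit ∧ on))
Answer: WP = ((¬on) ∨ (¬ok)) ∧ (¬ok) ∧ ((hit ∧ on) ∨ ok ∨ ((¬ok) ∧ hit ∧ on))


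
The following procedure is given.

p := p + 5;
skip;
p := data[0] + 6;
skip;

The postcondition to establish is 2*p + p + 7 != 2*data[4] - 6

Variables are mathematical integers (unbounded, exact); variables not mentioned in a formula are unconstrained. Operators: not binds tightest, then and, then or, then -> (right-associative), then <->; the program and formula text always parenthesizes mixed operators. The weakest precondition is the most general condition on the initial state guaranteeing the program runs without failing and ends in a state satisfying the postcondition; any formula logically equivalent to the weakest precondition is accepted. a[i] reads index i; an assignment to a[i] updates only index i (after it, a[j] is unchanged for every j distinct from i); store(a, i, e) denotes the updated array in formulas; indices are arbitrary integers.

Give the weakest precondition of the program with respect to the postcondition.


Working backward. After the program, the postcondition 2*p + p + 7 != 2*data[4] - 6 must hold; in canonical form it is 3*p != 2*data[4] - 13.
Before skip: 3*p != 2*data[4] - 13
Before p := data[0] + 6: 3*data[0] != 2*data[4] - 31
Before skip: 3*data[0] != 2*data[4] - 31
Before p := p + 5: 3*data[0] != 2*data[4] - 31
Answer: WP = 3*data[0] != 2*data[4] - 31


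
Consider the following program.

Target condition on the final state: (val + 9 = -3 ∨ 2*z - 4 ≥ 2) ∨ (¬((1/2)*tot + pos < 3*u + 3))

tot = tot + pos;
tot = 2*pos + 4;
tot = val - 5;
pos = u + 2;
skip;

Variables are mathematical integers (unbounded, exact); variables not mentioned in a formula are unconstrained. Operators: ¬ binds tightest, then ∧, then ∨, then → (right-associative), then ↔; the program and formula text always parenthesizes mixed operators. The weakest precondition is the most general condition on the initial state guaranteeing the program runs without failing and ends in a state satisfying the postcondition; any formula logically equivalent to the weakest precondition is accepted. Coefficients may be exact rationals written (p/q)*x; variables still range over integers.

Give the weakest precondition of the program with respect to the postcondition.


Working backward. After the program, the postcondition (val + 9 = -3 ∨ 2*z - 4 ≥ 2) ∨ (¬((1/2)*tot + pos < 3*u + 3)) must hold; in canonical form it is val = -12 ∨ 2*z ≥ 6 ∨ (¬(pos + (1/2)*tot < 3*u + 3)).
Before skip: val = -12 ∨ 2*z ≥ 6 ∨ (¬(pos + (1/2)*tot < 3*u + 3))
Before pos := u + 2: val = -12 ∨ 2*z ≥ 6 ∨ (¬((1/2)*tot < 2*u + 1))
Before tot := val - 5: val = -12 ∨ 2*z ≥ 6 ∨ (¬((1/2)*val < 2*u + 7/2))
Before tot := 2*pos + 4: val = -12 ∨ 2*z ≥ 6 ∨ (¬((1/2)*val < 2*u + 7/2))
Before tot := tot + pos: val = -12 ∨ 2*z ≥ 6 ∨ (¬((1/2)*val < 2*u + 7/2))
Answer: WP = val = -12 ∨ 2*z ≥ 6 ∨ (¬((1/2)*val < 2*u + 7/2))


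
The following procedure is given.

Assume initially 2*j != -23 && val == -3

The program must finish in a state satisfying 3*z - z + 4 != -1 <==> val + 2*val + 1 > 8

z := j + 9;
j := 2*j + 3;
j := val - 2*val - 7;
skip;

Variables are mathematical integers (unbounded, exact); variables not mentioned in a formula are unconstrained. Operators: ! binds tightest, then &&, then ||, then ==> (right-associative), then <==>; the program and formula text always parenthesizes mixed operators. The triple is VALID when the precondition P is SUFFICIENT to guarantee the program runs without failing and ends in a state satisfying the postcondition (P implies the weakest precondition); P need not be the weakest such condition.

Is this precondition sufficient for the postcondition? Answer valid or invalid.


Working backward. After the program, the postcondition 3*z - z + 4 != -1 <==> val + 2*val + 1 > 8 must hold; in canonical form it is 2*z != -5 <==> 3*val > 7.
Before skip: 2*z != -5 <==> 3*val > 7
Before j := val - 2*val - 7: 2*z != -5 <==> 3*val > 7
Before j := 2*j + 3: 2*z != -5 <==> 3*val > 7
Before z := j + 9: 2*j != -23 <==> 3*val > 7
The weakest precondition is 2*j != -23 <==> 3*val > 7.
Check whether 2*j != -23 && val == -3 implies it.
Countermodel: at the initial state j = 0, val = -3, the precondition holds but the weakest precondition fails.
Answer: invalid
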